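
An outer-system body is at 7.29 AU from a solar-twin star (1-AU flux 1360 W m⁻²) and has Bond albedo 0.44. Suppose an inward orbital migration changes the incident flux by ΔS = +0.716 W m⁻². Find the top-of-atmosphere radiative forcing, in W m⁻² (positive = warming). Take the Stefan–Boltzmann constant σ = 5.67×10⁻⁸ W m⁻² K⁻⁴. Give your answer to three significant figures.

0.100 W m⁻²

Irradiance scales as 1/d², so S = 1360 W m⁻² × (1/7.29)² = 25.59 W m⁻².
Only a fraction (1−α) is absorbed and it's spread over 4πR², so ΔF = (1−α)ΔS/4 = 0.1002 W m⁻².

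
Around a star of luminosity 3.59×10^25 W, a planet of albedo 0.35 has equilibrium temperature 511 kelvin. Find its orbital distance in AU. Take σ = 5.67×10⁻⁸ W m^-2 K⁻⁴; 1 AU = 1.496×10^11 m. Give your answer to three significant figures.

0.0732 AU

The flux needed for this T is 4σT⁴/(1−0.35) = 23790 W m^-2.
Then d = [L/(4πS)]^(1/2) = 1.096×10^10 m, i.e. 0.07325 AU.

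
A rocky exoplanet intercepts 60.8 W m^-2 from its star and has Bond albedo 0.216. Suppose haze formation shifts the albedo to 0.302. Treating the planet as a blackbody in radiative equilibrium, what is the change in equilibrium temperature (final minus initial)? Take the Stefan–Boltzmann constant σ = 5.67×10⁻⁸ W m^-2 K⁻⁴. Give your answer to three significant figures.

Before: T₁ = [60.80·0.784/(4σ)]^(1/4) = 120.4 K.
With α = 0.302, T₂ = 117.0 K.
ΔT = T₂ − T₁ = -3.447 K.

-3.45 K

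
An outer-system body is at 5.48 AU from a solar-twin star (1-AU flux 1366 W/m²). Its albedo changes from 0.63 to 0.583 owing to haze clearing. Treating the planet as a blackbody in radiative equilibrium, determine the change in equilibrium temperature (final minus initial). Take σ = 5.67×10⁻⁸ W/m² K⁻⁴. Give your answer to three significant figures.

Irradiance scales as 1/d², so S = 1366 W/m² × (1/5.48)² = 45.49 W/m².
Before: T₁ = [45.49·0.37/(4σ)]^(1/4) = 92.81 K.
After:  T₂ = [45.49·0.417/(4σ)]^(1/4) = 95.63 K.
Change: 95.63 − 92.81 = 2.817 K.

2.82 kelvin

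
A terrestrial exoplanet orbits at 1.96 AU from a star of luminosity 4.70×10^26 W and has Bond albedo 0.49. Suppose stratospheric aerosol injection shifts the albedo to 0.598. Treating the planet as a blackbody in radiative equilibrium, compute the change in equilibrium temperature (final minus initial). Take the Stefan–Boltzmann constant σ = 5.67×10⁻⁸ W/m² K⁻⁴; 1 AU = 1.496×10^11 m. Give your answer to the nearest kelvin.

-10 kelvin

Orbital distance: d = 1.96 AU = 2.932×10^11 m.
Spreading L over a sphere of radius d: S = 4.70×10^26/(4π·2.93×10^11²) = 435.0 W/m².
Before: T₁ = [435.0·0.51/(4σ)]^(1/4) = 176.9 K.
After:  T₂ = [435.0·0.402/(4σ)]^(1/4) = 166.6 K.
Change: 166.6 − 176.9 = -10.21 K.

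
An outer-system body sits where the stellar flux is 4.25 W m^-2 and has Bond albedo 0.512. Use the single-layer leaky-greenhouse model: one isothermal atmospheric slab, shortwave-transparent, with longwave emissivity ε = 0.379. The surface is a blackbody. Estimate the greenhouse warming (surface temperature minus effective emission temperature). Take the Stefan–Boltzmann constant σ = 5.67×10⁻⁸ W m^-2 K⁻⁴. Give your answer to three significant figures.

Effective emission temperature (TOA balance): σT_e⁴ = S(1−α)/4 = 0.5185 W m^-2 → T_e = 54.99 K.
For a single slab of emissivity ε, T_s⁴ = 2T_e⁴/(2−ε); thus T_s = 54.99·(1.234)^(1/4) = 57.96 K.
T_s − T_e = 57.96 − 54.99 = 2.966 K.

2.97 K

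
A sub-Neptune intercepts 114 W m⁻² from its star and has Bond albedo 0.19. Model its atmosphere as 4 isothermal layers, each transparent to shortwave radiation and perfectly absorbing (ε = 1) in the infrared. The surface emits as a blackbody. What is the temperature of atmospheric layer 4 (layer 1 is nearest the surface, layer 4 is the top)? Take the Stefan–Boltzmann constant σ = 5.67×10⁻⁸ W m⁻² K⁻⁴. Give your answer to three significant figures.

142 K

Top-of-atmosphere balance: σT_e⁴ = S(1−α)/4 = 23.09 W m⁻² → T_e = 142.0 K.
In the N-layer model, layer k (counted from the surface) has T_k = (N+1−k)^(1/4)·T_e.
T_4 = (1)^(1/4)·142.0 = 142.0 K.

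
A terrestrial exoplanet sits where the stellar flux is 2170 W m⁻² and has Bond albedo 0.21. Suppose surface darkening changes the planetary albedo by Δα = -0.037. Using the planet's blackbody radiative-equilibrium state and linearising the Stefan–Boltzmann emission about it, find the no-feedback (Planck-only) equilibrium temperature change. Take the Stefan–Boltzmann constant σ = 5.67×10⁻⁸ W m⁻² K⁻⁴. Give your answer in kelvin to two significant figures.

3.5 kelvin

Unperturbed T_e = [2170·(1−0.21)/(4σ)]^¼ = 294.9 K.
ΔF = −(S/4)Δα = −(2170/4)×(-0.037) = 20.07 W m⁻².
Linearising σT⁴ gives d(σT⁴)/dT = 4σT_e³ = 5.814 W m⁻² per K.
So ΔT₀ = 20.07/5.814 = 3.45 K.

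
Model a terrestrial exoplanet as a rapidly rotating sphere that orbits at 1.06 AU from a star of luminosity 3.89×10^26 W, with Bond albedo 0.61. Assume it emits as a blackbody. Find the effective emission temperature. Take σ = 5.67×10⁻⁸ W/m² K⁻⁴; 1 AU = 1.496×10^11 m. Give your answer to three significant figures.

d = 1.06 × 1.496×10^11 m = 1.586×10^11 m.
Spreading L over a sphere of radius d: S = 3.89×10^26/(4π·1.59×10^11²) = 1231 W/m².
The planet absorbs (1−α)S over its disc πR² and re-emits over 4πR², so the mean absorbed flux is (1−0.61)·1231/4 = 120.0 W/m².
In equilibrium σT⁴ equals this, so T = 214.5 K.

214 K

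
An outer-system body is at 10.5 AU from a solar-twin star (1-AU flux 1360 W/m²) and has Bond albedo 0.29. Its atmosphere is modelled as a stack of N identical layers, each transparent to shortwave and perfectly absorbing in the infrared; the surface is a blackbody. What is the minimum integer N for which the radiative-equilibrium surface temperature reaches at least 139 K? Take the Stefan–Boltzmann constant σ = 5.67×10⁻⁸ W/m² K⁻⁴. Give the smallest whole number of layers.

Flux at the orbit: S = 1360/(10.5)² = 12.34 W/m².
The effective emission temperature is T_e = [S(1−α)/(4σ)]^¼ = 78.83 K.
Since T_s⁴ = (N+1)T_e⁴, we need N ≥ (T_s/T_e)⁴ − 1 = 8.667.
The minimum whole number is N = 9.

9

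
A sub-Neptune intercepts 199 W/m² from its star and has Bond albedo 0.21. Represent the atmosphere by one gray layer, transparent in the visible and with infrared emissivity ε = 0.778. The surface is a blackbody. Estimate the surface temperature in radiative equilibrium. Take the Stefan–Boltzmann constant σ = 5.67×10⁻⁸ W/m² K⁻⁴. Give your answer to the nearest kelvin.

Effective emission temperature (TOA balance): σT_e⁴ = S(1−α)/4 = 39.30 W/m² → T_e = 162.3 K.
Surface balance with a leaky layer gives σT_s⁴ = σT_e⁴·2/(2−ε), so T_s = T_e·[2/(2−0.778)]^(1/4) = 183.5 K.

184 K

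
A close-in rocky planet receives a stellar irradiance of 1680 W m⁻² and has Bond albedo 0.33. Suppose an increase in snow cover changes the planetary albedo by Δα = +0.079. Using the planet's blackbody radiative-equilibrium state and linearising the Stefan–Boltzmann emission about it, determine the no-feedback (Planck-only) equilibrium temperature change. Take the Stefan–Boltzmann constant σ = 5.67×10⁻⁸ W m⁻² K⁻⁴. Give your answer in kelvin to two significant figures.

-7.8 kelvin

Reference equilibrium: T_e = [S(1−α)/(4σ)]^(1/4) = 265.4 K.
The change in absorbed flux is Δ[S(1−α)/4] = −SΔα/4 = -33.18 W m⁻².
The Planck feedback parameter is 4σT_e³ = 4.241 W m⁻²/K.
Hence the no-feedback warming is ΔF/(4σT_e³) = -7.82 K.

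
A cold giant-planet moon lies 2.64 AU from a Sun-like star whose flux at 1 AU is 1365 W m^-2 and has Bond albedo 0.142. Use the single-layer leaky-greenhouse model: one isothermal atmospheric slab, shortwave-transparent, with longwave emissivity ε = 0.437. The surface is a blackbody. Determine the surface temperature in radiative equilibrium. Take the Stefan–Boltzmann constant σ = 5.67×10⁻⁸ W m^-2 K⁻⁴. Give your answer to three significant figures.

175 K

By the inverse-square law, S = 1365/2.64² = 195.9 W m^-2.
At the top of the atmosphere, σT_e⁴ = S(1−α)/4 = 42.01 W m^-2, giving T_e = 165.0 K.
The surface balance (absorbed SW + ε·downward IR = σT_s⁴) with T_a⁴ = T_s⁴/2 reduces to T_s = T_e·[2/(2−ε)]^¼ = 175.5 K.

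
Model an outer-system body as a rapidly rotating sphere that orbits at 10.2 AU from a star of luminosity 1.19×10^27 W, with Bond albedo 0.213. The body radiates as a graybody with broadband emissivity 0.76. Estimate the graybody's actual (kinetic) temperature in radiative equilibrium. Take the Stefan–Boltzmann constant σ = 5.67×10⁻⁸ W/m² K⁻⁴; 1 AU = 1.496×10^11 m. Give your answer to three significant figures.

Orbital distance: d = 10.2 AU = 1.526×10^12 m.
Spreading L over a sphere of radius d: S = 1.19×10^27/(4π·1.53×10^12²) = 40.67 W/m².
The planet absorbs (1−α)S over its disc πR² and re-emits over 4πR², so the mean absorbed flux is (1−0.213)·40.67/4 = 8.002 W/m².
Equating to εσT⁴ with ε = 0.76: T = (8.002/0.76σ)^(1/4) = 116.7 K.

117 kelvin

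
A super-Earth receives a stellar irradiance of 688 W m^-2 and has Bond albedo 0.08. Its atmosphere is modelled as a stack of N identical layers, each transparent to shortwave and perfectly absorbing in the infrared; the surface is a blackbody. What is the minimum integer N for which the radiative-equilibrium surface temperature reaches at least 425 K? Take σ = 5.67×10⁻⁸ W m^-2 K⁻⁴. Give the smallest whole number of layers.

11

The effective emission temperature is T_e = [S(1−α)/(4σ)]^¼ = 229.8 K.
T_s = (N+1)^(1/4)·T_e ≥ 425 K requires N+1 ≥ (T_s/T_e)⁴ = (425/229.8)⁴ = 11.690.
Rounding up, N = 11.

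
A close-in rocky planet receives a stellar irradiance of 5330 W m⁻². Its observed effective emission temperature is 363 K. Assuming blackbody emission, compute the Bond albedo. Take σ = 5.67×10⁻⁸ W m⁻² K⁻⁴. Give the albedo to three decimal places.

Energy balance: S(1−α)/4 = σT⁴, so 1−α = 4σT⁴/S.
σT⁴ = 984.5 W m⁻², so 4σT⁴ = 3938 W m⁻².
Hence α = 1 − 3938/5330 = 0.2612.

0.261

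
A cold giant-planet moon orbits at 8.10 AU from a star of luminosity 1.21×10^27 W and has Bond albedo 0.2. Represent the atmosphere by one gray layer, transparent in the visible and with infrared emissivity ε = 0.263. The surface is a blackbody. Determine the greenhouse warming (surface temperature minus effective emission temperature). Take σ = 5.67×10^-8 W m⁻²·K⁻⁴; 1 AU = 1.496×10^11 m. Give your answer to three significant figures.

Orbital distance: d = 8.10 AU = 1.212×10^12 m.
Flux at the orbit: S = L/(4πd²) = 1.21×10^27/(4π·(1.21×10^12)²) = 65.58 W m⁻².
Effective emission temperature (TOA balance): σT_e⁴ = S(1−α)/4 = 13.12 W m⁻² → T_e = 123.3 K.
The surface balance (absorbed SW + ε·downward IR = σT_s⁴) with T_a⁴ = T_s⁴/2 reduces to T_s = T_e·[2/(2−ε)]^¼ = 127.7 K.
T_s − T_e = 127.7 − 123.3 = 4.424 K.

4.42 K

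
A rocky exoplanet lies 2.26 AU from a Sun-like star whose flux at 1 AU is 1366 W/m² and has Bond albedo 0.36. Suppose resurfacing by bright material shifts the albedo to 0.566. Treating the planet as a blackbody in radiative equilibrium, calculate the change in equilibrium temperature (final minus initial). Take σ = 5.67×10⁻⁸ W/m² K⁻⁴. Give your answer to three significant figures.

-15.3 K

Irradiance scales as 1/d², so S = 1366 W/m² × (1/2.26)² = 267.4 W/m².
Before: T₁ = [267.4·0.64/(4σ)]^(1/4) = 165.7 K.
After:  T₂ = [267.4·0.434/(4σ)]^(1/4) = 150.4 K.
ΔT = T₂ − T₁ = -15.34 K.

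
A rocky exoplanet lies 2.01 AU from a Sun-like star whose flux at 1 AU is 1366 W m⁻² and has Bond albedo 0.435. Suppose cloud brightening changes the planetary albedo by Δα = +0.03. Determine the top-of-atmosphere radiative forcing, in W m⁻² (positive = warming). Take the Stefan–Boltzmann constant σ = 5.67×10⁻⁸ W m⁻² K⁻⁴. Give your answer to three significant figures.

By the inverse-square law, S = 1366/2.01² = 338.1 W m⁻².
The change in absorbed flux is Δ[S(1−α)/4] = −SΔα/4 = -2.536 W m⁻².

-2.54 W m⁻²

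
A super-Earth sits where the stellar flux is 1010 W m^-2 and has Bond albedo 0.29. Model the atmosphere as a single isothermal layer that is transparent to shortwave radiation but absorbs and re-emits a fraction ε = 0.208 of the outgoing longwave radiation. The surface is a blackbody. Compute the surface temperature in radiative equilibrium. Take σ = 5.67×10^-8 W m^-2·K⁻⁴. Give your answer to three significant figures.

244 kelvin

Effective emission temperature (TOA balance): σT_e⁴ = S(1−α)/4 = 179.3 W m^-2 → T_e = 237.1 K.
Surface balance with a leaky layer gives σT_s⁴ = σT_e⁴·2/(2−ε), so T_s = T_e·[2/(2−0.208)]^(1/4) = 243.7 K.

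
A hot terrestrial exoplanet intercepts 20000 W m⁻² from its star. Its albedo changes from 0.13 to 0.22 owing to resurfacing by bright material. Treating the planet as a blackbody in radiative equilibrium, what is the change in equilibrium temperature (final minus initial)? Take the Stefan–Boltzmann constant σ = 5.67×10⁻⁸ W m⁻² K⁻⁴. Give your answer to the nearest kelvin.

-14 kelvin

With α = 0.13, T₁ = 526.3 K.
With α = 0.22, T₂ = 512.1 K.
ΔT = T₂ − T₁ = -14.17 K.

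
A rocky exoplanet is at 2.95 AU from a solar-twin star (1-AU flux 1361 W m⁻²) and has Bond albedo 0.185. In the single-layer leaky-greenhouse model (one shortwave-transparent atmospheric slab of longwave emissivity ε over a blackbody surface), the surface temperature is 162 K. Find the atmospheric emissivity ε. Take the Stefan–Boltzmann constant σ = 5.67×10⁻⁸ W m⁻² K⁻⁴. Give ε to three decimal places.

Flux at the orbit: S = 1361/(2.95)² = 156.4 W m⁻².
Effective temperature: T_e = [S(1−α)/(4σ)]^(1/4) = 154.0 K.
Since (2−ε)/2 = (T_e/T_s)⁴ = 0.8160, ε = 0.3681.

0.368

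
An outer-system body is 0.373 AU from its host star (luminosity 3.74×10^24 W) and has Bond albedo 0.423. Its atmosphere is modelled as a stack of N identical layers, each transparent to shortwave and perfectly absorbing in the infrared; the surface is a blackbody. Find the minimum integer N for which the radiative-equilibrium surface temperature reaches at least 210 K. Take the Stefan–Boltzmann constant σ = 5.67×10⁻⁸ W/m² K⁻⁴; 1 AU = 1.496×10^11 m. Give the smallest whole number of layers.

7

Orbital distance: d = 0.373 AU = 5.580×10^10 m.
Spreading L over a sphere of radius d: S = 3.74×10^24/(4π·5.58×10^10²) = 95.58 W/m².
The effective emission temperature is T_e = [S(1−α)/(4σ)]^¼ = 124.9 K.
T_s = (N+1)^(1/4)·T_e ≥ 210 K requires N+1 ≥ (T_s/T_e)⁴ = (210/124.9)⁴ = 7.998.
The minimum whole number is N = 7.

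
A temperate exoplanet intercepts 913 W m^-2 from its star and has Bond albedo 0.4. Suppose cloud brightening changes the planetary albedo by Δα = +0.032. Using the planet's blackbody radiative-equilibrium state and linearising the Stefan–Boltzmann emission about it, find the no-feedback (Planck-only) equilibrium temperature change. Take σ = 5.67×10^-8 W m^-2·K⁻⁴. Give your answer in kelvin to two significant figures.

-3.0 kelvin

Unperturbed T_e = [913.0·(1−0.4)/(4σ)]^¼ = 221.7 K.
ΔF = −(S/4)Δα = −(913.0/4)×(+0.032) = -7.304 W m^-2.
Linearising σT⁴ gives d(σT⁴)/dT = 4σT_e³ = 2.471 W m^-2 per K.
ΔT₀ = ΔF/λ_P = -7.304/2.471 = -2.96 K.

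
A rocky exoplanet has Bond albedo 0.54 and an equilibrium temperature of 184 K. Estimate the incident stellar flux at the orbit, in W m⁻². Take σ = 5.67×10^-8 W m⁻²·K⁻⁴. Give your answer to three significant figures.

565 W m⁻²

From S(1−α)/4 = σT⁴: S = 4σT⁴/(1−α).
The emitted flux is σT⁴ = 64.99 W m⁻².
S = 4·64.99/0.46 = 565.1 W m⁻².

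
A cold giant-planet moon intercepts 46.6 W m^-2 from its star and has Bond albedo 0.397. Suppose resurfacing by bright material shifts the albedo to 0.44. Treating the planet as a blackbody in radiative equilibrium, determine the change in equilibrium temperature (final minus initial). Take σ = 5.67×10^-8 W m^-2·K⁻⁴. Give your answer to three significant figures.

-1.93 K

Initial: T₁ = [S(1−0.397)/(4σ)]^(1/4) = 105.5 K.
Final:   T₂ = [S(1−0.44)/(4σ)]^(1/4) = 103.6 K.
Change: 103.6 − 105.5 = -1.933 K.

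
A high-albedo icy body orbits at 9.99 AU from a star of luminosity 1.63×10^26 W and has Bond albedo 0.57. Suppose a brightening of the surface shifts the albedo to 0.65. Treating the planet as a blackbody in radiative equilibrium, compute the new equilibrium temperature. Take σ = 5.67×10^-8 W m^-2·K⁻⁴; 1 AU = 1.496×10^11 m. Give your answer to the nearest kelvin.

55 K

d = 9.99 × 1.496×10^11 m = 1.495×10^12 m.
S = L/(4πd²) = 5.807 W m^-2.
New equilibrium: T₂ = [(1−0.65)·5.807/(4σ)]^(1/4) = 54.71 K.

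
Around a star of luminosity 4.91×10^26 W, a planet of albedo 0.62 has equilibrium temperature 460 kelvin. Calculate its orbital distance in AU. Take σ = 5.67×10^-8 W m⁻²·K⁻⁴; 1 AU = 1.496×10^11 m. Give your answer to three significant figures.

The flux needed for this T is 4σT⁴/(1−0.62) = 26720 W m⁻².
S = L/(4πd²) → d = √(L/4πS) = √(4.91×10^26/(4π·26720)) = 3.824×10^10 m = 0.2556 AU.

0.256 AU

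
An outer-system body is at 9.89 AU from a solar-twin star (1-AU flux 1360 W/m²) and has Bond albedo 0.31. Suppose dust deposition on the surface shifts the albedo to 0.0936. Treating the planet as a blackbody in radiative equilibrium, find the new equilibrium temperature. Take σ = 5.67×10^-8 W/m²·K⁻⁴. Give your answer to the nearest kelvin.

Flux at the orbit: S = 1360/(9.89)² = 13.90 W/m².
New equilibrium: T₂ = [(1−0.0936)·13.90/(4σ)]^(1/4) = 86.34 K.

86 K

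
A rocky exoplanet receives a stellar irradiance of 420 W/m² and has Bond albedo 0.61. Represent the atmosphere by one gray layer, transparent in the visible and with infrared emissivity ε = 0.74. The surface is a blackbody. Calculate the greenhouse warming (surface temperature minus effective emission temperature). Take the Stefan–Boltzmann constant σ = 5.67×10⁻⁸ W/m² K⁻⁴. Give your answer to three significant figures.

The planet radiates to space at T_e = [S(1−α)/(4σ)]^(1/4) = 163.9 K.
The surface balance (absorbed SW + ε·downward IR = σT_s⁴) with T_a⁴ = T_s⁴/2 reduces to T_s = T_e·[2/(2−ε)]^¼ = 184.0 K.
T_s − T_e = 184.0 − 163.9 = 20.07 K.

20.1 K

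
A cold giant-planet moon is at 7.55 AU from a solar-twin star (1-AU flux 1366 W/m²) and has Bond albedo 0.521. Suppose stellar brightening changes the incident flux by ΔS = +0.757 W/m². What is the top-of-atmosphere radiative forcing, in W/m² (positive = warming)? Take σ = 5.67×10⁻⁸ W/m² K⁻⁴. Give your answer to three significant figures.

0.0907 W/m²

Flux at the orbit: S = 1366/(7.55)² = 23.96 W/m².
ΔF = Δ[S(1−α)]/4 = (1−0.521)·+0.757/4 = 0.09065 W/m².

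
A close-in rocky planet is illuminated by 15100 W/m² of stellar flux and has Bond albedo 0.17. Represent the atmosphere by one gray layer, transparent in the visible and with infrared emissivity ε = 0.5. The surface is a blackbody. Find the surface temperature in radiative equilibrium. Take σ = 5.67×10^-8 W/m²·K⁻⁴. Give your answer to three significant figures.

Effective emission temperature (TOA balance): σT_e⁴ = S(1−α)/4 = 3133 W/m² → T_e = 484.8 K.
Surface balance with a leaky layer gives σT_s⁴ = σT_e⁴·2/(2−ε), so T_s = T_e·[2/(2−0.5)]^(1/4) = 521.0 K.

521 K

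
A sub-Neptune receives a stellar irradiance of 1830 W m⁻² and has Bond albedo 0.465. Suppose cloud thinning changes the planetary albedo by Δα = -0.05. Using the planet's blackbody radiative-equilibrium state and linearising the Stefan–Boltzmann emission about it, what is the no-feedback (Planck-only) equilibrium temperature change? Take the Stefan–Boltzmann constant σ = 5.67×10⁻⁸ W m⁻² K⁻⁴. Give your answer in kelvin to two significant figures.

6.0 K

Reference equilibrium: T_e = [S(1−α)/(4σ)]^(1/4) = 256.3 K.
TOA radiative forcing: ΔF = −S·Δα/4 = −1830·(-0.05)/4 = 22.88 W m⁻².
Planck response: λ_P = 4σT_e³ = 4·5.67×10⁻⁸·(256.3)³ = 3.820 W m⁻²/K.
Hence the no-feedback warming is ΔF/(4σT_e³) = 5.99 K.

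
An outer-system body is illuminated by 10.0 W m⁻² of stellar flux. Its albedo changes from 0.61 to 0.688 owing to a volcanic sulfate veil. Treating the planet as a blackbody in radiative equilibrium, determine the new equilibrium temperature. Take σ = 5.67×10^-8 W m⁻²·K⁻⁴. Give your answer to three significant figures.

60.9 K

New equilibrium: T₂ = [(1−0.688)·10.00/(4σ)]^(1/4) = 60.90 K.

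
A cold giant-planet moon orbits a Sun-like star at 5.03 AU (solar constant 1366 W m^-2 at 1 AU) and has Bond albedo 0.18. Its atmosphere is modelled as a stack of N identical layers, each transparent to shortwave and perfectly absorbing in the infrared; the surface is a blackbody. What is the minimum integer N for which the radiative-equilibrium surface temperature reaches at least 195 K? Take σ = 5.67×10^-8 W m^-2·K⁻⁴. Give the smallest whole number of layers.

By the inverse-square law, S = 1366/5.03² = 53.99 W m^-2.
Top-of-atmosphere balance: σT_e⁴ = S(1−α)/4 = 11.07 W m^-2 → T_e = 118.2 K.
T_s = (N+1)^(1/4)·T_e ≥ 195 K requires N+1 ≥ (T_s/T_e)⁴ = (195/118.2)⁴ = 7.407.
The minimum whole number is N = 7.

7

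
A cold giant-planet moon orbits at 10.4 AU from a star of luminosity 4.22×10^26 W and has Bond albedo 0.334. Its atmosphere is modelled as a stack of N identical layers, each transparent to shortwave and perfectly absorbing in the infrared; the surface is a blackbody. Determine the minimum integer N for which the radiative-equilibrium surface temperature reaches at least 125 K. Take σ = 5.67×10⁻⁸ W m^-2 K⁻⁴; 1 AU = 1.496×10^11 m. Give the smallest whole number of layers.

Orbital distance: d = 10.4 AU = 1.556×10^12 m.
S = L/(4πd²) = 13.87 W m^-2.
OLR = S(1−α)/4 = 2.310 W m^-2; the top layer radiates at T_e = 79.89 K.
Since T_s⁴ = (N+1)T_e⁴, we need N ≥ (T_s/T_e)⁴ − 1 = 4.993.
Rounding up, N = 5.

5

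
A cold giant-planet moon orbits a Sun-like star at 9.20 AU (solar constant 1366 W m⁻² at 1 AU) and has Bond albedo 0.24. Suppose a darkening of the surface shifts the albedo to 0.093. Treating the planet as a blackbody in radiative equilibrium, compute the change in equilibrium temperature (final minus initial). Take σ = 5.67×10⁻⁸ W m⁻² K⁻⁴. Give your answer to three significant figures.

Flux at the orbit: S = 1366/(9.20)² = 16.14 W m⁻².
Before: T₁ = [16.14·0.76/(4σ)]^(1/4) = 85.76 K.
With α = 0.093, T₂ = 89.63 K.
ΔT = T₂ − T₁ = 3.876 K.

3.88 K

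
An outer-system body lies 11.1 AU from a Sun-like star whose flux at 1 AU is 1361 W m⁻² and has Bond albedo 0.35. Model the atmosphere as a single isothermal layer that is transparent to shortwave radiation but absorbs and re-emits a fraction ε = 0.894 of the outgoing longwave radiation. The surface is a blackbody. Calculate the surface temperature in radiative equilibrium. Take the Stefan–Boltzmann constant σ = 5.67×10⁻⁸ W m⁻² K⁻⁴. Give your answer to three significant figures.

87.0 kelvin

Irradiance scales as 1/d², so S = 1361 W m⁻² × (1/11.1)² = 11.05 W m⁻².
At the top of the atmosphere, σT_e⁴ = S(1−α)/4 = 1.795 W m⁻², giving T_e = 75.01 K.
The surface balance (absorbed SW + ε·downward IR = σT_s⁴) with T_a⁴ = T_s⁴/2 reduces to T_s = T_e·[2/(2−ε)]^¼ = 86.98 K.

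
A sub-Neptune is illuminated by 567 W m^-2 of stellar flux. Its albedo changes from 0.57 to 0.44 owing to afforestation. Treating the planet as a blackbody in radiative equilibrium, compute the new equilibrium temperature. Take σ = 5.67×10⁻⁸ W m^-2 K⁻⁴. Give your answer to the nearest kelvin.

T₂ = [S(1−α₂)/(4σ)]^(1/4) = [567.0·0.56/(4σ)]^(1/4) = 193.4 K.

193 K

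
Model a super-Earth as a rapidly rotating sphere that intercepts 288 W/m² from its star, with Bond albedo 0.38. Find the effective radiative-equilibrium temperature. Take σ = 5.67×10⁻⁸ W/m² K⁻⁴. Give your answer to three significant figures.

168 kelvin

The planet absorbs (1−α)S over its disc πR² and re-emits over 4πR², so the mean absorbed flux is (1−0.38)·288.0/4 = 44.64 W/m².
In equilibrium σT⁴ equals this, so T = 167.5 K.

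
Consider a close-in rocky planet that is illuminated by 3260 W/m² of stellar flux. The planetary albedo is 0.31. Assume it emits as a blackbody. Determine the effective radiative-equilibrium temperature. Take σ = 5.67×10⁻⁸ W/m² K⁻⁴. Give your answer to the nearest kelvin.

316 K

Absorbed flux (global mean): S(1−α)/4 = 3260·0.69/4 = 562.3 W/m².
In equilibrium σT⁴ equals this, so T = 315.6 K.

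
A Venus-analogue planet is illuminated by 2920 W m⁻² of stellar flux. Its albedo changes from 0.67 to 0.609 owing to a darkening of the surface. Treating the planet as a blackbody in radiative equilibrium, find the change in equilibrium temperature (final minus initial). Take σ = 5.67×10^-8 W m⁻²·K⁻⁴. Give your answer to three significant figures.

Initial: T₁ = [S(1−0.67)/(4σ)]^(1/4) = 255.3 K.
After:  T₂ = [2920·0.391/(4σ)]^(1/4) = 266.4 K.
ΔT = T₂ − T₁ = 11.06 K.

11.1 kelvin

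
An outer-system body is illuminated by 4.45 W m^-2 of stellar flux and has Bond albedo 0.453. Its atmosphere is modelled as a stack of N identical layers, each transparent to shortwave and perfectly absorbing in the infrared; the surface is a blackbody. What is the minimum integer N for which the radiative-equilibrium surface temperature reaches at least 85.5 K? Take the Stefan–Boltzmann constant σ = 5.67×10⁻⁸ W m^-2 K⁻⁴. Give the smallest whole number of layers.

4

Top-of-atmosphere balance: σT_e⁴ = S(1−α)/4 = 0.6085 W m^-2 → T_e = 57.24 K.
Since T_s⁴ = (N+1)T_e⁴, we need N ≥ (T_s/T_e)⁴ − 1 = 3.979.
Rounding up, N = 4.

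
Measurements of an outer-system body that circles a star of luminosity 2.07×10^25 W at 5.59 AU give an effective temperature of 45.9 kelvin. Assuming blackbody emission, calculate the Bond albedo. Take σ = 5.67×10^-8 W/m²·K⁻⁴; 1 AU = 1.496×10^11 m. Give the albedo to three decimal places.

0.573

Orbital distance: d = 5.59 AU = 8.363×10^11 m.
Spreading L over a sphere of radius d: S = 2.07×10^25/(4π·8.36×10^11²) = 2.355 W/m².
Energy balance: S(1−α)/4 = σT⁴, so 1−α = 4σT⁴/S.
σT⁴ = 0.2517 W/m², so 4σT⁴ = 1.007 W/m².
Hence α = 1 − 1.007/2.355 = 0.5726.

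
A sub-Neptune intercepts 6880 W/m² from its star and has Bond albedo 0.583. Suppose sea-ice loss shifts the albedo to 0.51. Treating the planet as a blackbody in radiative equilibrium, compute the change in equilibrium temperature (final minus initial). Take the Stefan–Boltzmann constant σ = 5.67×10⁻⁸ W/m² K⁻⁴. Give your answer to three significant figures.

13.8 K

Before: T₁ = [6880·0.417/(4σ)]^(1/4) = 335.4 K.
After:  T₂ = [6880·0.49/(4σ)]^(1/4) = 349.2 K.
Change: 349.2 − 335.4 = 13.80 K.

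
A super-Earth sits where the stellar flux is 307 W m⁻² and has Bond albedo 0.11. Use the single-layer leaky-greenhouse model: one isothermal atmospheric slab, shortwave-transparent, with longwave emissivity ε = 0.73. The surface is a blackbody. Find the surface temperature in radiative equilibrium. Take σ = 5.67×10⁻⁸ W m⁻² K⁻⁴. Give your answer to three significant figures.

The planet radiates to space at T_e = [S(1−α)/(4σ)]^(1/4) = 186.3 K.
The surface balance (absorbed SW + ε·downward IR = σT_s⁴) with T_a⁴ = T_s⁴/2 reduces to T_s = T_e·[2/(2−ε)]^¼ = 208.7 K.

209 kelvin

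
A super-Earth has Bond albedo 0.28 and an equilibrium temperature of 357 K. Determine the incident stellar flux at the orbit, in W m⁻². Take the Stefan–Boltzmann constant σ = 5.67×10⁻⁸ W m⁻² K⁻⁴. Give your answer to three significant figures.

5120 W m⁻²

Invert the energy balance for S: S = 4σT⁴/(1−α).
σT⁴ = 5.67×10⁻⁸·(357)⁴ = 921.0 W m⁻².
So S = 4×921.0/(1−0.28) = 5117 W m⁻².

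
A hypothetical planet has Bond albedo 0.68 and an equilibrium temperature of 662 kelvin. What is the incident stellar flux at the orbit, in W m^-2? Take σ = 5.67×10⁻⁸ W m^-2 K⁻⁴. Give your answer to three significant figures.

1.36×10^5 W m^-2

Invert the energy balance for S: S = 4σT⁴/(1−α).
σT⁴ = 5.67×10⁻⁸·(662)⁴ = 10890 W m^-2.
S = 4·10890/0.32 = 1.361×10^5 W m^-2.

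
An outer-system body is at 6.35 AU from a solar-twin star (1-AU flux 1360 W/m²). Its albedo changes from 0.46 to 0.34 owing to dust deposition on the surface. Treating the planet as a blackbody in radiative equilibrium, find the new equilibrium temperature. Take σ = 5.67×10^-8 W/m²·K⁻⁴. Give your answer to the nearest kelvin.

Irradiance scales as 1/d², so S = 1360 W/m² × (1/6.35)² = 33.73 W/m².
With the new albedo, S(1−α₂)/4 = 5.565 W/m², so T₂ = 99.53 K.

100 kelvin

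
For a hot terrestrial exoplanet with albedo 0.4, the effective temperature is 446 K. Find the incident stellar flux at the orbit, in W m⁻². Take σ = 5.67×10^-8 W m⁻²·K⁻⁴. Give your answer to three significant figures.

Invert the energy balance for S: S = 4σT⁴/(1−α).
The emitted flux is σT⁴ = 2243 W m⁻².
So S = 4×2243/(1−0.4) = 14960 W m⁻².

15000 W m⁻²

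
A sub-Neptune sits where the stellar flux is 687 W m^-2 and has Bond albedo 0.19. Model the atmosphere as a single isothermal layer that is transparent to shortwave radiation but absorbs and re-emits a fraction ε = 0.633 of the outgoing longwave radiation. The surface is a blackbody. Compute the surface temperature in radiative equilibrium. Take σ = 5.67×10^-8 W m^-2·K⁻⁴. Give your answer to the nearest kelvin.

Effective emission temperature (TOA balance): σT_e⁴ = S(1−α)/4 = 139.1 W m^-2 → T_e = 222.6 K.
Surface balance with a leaky layer gives σT_s⁴ = σT_e⁴·2/(2−ε), so T_s = T_e·[2/(2−0.633)]^(1/4) = 244.8 K.

245 kelvin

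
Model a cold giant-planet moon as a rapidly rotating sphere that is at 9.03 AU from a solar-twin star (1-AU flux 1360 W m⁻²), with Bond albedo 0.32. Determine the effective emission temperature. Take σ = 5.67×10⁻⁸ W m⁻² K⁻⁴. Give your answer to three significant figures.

Flux at the orbit: S = 1360/(9.03)² = 16.68 W m⁻².
Averaging over the sphere, the absorbed flux is S(1−α)/4 = 2.835 W m⁻².
Balancing against σT⁴: T = (2.835/5.67×10⁻⁸)^(1/4) = 84.09 K.

84.1 K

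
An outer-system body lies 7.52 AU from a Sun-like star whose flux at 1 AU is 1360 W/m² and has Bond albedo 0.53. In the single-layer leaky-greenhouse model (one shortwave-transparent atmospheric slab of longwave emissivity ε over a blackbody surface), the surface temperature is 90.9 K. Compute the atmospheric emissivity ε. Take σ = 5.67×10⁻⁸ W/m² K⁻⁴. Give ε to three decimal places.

Irradiance scales as 1/d², so S = 1360 W/m² × (1/7.52)² = 24.05 W/m².
TOA balance gives T_e = 84.02 K.
Inverting T_s⁴ = 2T_e⁴/(2−ε): (T_e/T_s)⁴ = 0.7300, so ε = 2(1 − 0.7300) = 0.5401.

0.540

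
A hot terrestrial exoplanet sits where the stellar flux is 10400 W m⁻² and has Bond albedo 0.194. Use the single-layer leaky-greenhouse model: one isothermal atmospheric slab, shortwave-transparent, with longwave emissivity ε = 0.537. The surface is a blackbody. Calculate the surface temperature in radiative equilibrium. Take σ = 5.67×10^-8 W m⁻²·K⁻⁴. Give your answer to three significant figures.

Effective emission temperature (TOA balance): σT_e⁴ = S(1−α)/4 = 2096 W m⁻² → T_e = 438.5 K.
The surface balance (absorbed SW + ε·downward IR = σT_s⁴) with T_a⁴ = T_s⁴/2 reduces to T_s = T_e·[2/(2−ε)]^¼ = 474.1 K.

474 K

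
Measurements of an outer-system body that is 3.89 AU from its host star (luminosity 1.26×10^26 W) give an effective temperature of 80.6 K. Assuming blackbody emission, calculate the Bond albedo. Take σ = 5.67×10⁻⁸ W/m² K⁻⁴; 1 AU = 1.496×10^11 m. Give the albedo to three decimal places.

0.677

Orbital distance: d = 3.89 AU = 5.819×10^11 m.
Spreading L over a sphere of radius d: S = 1.26×10^26/(4π·5.82×10^11²) = 29.61 W/m².
From σT⁴ = S(1−α)/4 we invert for α: 1−α = 4σT⁴/S.
4σT⁴ = 4·5.67×10⁻⁸·(80.6)⁴ = 9.572 W/m².
1−α = 9.572/29.61 = 0.3233, so α = 0.6767.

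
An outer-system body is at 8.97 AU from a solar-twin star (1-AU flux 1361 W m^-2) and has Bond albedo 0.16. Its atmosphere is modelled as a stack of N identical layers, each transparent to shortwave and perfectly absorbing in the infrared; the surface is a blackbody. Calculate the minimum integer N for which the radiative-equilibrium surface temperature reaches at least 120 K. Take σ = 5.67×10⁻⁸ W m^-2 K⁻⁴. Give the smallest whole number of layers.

3

By the inverse-square law, S = 1361/8.97² = 16.92 W m^-2.
The effective emission temperature is T_e = [S(1−α)/(4σ)]^¼ = 88.97 K.
Need (N+1)T_e⁴ ≥ T_s⁴, i.e. N+1 ≥ (120/88.97)⁴ = 3.310.
Rounding up, N = 3.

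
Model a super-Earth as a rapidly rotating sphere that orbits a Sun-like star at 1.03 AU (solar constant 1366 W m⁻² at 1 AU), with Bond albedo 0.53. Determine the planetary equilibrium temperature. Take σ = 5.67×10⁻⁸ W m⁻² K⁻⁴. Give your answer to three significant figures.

Flux at the orbit: S = 1366/(1.03)² = 1288 W m⁻².
Absorbed flux (global mean): S(1−α)/4 = 1288·0.47/4 = 151.3 W m⁻².
In equilibrium σT⁴ equals this, so T = 227.3 K.

227 K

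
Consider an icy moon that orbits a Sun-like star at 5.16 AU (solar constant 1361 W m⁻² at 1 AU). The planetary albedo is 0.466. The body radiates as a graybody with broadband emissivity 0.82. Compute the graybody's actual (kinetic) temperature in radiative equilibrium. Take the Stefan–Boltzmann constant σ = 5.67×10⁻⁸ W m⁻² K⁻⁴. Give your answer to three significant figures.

Irradiance scales as 1/d², so S = 1361 W m⁻² × (1/5.16)² = 51.12 W m⁻².
Averaging over the sphere, the absorbed flux is S(1−α)/4 = 6.824 W m⁻².
Equating to εσT⁴ with ε = 0.82: T = (6.824/0.82σ)^(1/4) = 110.1 K.

110 K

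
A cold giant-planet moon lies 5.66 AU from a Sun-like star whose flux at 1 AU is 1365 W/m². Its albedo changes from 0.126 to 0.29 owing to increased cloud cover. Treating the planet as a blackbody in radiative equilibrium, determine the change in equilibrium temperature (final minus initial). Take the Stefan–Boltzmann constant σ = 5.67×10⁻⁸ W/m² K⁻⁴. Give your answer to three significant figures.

-5.73 kelvin

Flux at the orbit: S = 1365/(5.66)² = 42.61 W/m².
With α = 0.126, T₁ = 113.2 K.
With α = 0.29, T₂ = 107.5 K.
ΔT = T₂ − T₁ = -5.731 K.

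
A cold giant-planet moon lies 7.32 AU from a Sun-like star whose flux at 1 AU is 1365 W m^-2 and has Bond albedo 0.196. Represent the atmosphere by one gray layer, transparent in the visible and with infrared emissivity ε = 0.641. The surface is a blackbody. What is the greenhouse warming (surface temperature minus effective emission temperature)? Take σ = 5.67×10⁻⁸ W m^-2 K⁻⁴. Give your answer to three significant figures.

Flux at the orbit: S = 1365/(7.32)² = 25.47 W m^-2.
The planet radiates to space at T_e = [S(1−α)/(4σ)]^(1/4) = 97.48 K.
For a single slab of emissivity ε, T_s⁴ = 2T_e⁴/(2−ε); thus T_s = 97.48·(1.472)^(1/4) = 107.4 K.
T_s − T_e = 107.4 − 97.48 = 9.887 K.

9.89 K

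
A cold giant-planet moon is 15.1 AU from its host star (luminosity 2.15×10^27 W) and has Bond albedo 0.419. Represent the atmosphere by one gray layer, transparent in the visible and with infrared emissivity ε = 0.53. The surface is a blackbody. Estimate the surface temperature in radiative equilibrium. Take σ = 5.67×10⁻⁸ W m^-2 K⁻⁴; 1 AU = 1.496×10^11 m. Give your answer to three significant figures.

104 kelvin

d = 15.1 × 1.496×10^11 m = 2.259×10^12 m.
Flux at the orbit: S = L/(4πd²) = 2.15×10^27/(4π·(2.26×10^12)²) = 33.53 W m^-2.
The planet radiates to space at T_e = [S(1−α)/(4σ)]^(1/4) = 96.27 K.
Surface balance with a leaky layer gives σT_s⁴ = σT_e⁴·2/(2−ε), so T_s = T_e·[2/(2−0.53)]^(1/4) = 104.0 K.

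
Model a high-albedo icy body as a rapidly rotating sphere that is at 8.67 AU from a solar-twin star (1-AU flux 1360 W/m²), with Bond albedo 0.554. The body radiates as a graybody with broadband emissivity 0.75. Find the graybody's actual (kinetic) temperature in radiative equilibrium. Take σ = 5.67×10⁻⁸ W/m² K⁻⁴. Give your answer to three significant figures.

83.0 kelvin

Flux at the orbit: S = 1360/(8.67)² = 18.09 W/m².
The planet absorbs (1−α)S over its disc πR² and re-emits over 4πR², so the mean absorbed flux is (1−0.554)·18.09/4 = 2.017 W/m².
Radiative balance εσT⁴ = 2.017 gives T = [2.017/(0.75·σ)]^(1/4) = 82.99 K.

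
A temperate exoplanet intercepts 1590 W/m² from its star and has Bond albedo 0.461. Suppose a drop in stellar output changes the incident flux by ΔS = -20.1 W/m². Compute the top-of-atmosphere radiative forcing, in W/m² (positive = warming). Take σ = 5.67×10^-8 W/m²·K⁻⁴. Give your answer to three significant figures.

Only a fraction (1−α) is absorbed and it's spread over 4πR², so ΔF = (1−α)ΔS/4 = -2.708 W/m².

-2.71 W/m²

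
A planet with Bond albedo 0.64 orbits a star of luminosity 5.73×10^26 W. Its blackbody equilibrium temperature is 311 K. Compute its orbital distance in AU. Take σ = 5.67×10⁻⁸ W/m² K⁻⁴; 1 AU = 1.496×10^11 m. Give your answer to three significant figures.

0.588 AU

Energy balance gives S = 4σT⁴/(1−α) = 5894 W/m².
Then d = [L/(4πS)]^(1/2) = 8.796×10^10 m, i.e. 0.5880 AU.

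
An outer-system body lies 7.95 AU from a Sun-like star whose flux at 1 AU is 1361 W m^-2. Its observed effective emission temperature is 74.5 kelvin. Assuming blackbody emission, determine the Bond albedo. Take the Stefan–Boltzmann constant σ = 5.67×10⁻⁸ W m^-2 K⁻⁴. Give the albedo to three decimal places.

0.676

By the inverse-square law, S = 1361/7.95² = 21.53 W m^-2.
Rearranging the radiative balance, α = 1 − 4σT⁴/S.
4σT⁴ = 4·5.67×10⁻⁸·(74.5)⁴ = 6.987 W m^-2.
1−α = 6.987/21.53 = 0.3244, so α = 0.6756.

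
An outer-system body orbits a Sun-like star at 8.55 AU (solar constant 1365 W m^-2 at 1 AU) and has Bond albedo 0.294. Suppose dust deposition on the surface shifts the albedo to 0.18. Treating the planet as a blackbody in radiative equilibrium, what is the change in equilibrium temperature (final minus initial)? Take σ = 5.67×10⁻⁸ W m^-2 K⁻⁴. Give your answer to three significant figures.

3.33 K

Irradiance scales as 1/d², so S = 1365 W m^-2 × (1/8.55)² = 18.67 W m^-2.
Before: T₁ = [18.67·0.706/(4σ)]^(1/4) = 87.32 K.
With α = 0.18, T₂ = 90.64 K.
ΔT = T₂ − T₁ = 3.329 K.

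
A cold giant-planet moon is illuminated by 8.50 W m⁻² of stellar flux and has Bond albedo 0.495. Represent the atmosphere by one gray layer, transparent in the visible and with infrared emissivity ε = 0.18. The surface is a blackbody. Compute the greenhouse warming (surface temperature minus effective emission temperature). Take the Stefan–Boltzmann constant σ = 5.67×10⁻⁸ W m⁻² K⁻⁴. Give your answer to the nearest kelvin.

The planet radiates to space at T_e = [S(1−α)/(4σ)]^(1/4) = 65.96 K.
Surface balance with a leaky layer gives σT_s⁴ = σT_e⁴·2/(2−ε), so T_s = T_e·[2/(2−0.18)]^(1/4) = 67.53 K.
Greenhouse warming: T_s − T_e = 1.574 K.

2 K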